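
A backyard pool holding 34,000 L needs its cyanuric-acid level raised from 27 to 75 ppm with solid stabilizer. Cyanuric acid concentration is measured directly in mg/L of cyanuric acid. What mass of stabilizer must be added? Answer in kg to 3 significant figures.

CYA to add: (75 − 27) = 48 mg/L × 34,000 L = 1632 g cyanuric acid.

1.63 kg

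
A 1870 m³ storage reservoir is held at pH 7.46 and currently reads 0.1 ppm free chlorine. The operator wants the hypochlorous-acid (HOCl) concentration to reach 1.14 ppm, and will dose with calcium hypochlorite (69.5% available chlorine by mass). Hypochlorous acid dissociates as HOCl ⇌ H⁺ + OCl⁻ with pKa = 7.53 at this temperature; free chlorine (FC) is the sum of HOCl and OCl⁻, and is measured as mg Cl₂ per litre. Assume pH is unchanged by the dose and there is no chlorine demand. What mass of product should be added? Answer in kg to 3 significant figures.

5.41 kg

Volume: 1870 m³ = 1,870,000 L.
[OCl⁻]/[HOCl] = 10^(pH − pKa) = 10^(7.46 − 7.53) = 0.8511; fraction as HOCl = 1/(1 + 0.8511) = 0.5402.
Free chlorine required for 1.14 ppm HOCl: 1.14 / 0.5402 = 2.11 ppm.
FC to add: 2.11 − 0.1 = 2.01 mg/L as Cl₂.
Cl₂ equivalent: 2.01 mg/L × 1,870,000 L = 3759 g.
Product at 69.5% available Cl: 3759 / 0.695 = 5409 g.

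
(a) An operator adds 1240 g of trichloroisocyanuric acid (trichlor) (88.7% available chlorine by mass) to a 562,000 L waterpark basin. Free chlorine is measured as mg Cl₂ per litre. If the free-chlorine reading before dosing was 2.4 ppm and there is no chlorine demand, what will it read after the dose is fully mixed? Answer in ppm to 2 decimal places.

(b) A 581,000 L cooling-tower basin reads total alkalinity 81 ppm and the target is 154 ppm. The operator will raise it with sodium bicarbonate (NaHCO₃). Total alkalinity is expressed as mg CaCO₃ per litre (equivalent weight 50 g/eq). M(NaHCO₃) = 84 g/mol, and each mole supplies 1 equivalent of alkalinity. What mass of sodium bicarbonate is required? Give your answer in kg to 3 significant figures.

(a) Available chlorine delivered: 1240 g × 0.887 = 1100 g as Cl₂.
(a) Concentration rise: 1100 g / 562,000 L = 1.957 mg/L = 1.96 ppm.
(a) Final FC: 2.4 + 1.96 = 4.36 ppm.

(b) Alkalinity to add: (154 − 81) = 73 mg/L as CaCO₃ × 581,000 L = 42,410 g as CaCO₃.
(b) Equivalents: 42,410 g ÷ 50 g/eq = 848.3 eq.
(b) NaHCO₃ supplies 1 eq per mole → 848.3 mol.
(b) Mass: 848.3 mol × 84 g/mol = 71,250 g.

(a) 4.36 ppm; (b) 71.3 kg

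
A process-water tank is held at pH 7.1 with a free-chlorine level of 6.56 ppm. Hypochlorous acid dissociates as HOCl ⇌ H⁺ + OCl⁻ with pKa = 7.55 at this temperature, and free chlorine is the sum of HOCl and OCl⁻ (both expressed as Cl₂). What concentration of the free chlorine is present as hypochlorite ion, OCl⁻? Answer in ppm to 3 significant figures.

1.72 ppm

[OCl⁻]/[HOCl] = 10^(pH − pKa) = 10^(7.1 − 7.55) = 10^-0.45 = 0.3548.
Fraction as HOCl = 1 / (1 + 0.3548) = 0.7381.
OCl⁻ = (1 − 0.7381) × 6.56 ppm = 1.718 ppm.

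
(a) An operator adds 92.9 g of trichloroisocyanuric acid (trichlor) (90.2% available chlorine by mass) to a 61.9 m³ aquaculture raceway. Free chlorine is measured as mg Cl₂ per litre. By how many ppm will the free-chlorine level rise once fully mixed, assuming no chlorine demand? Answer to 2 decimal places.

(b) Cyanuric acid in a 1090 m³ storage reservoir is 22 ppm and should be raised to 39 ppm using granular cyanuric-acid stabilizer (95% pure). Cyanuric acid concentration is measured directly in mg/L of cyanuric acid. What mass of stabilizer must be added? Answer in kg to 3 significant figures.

(a) 1.35 ppm; (b) 19.5 kg

(a) Volume: 61.9 m³ = 61,900 L.
(a) Available chlorine delivered: 92.9 g × 0.902 = 83.8 g as Cl₂.
(a) Concentration rise: 83.8 g / 61,900 L = 1.354 mg/L = 1.35 ppm.

(b) Volume: 1090 m³ = 1,090,000 L.
(b) CYA to add: (39 − 22) = 17 mg/L × 1,090,000 L = 18,530 g cyanuric acid.
(b) At 95% purity: 18,530 / 0.95 = 19,510 g product.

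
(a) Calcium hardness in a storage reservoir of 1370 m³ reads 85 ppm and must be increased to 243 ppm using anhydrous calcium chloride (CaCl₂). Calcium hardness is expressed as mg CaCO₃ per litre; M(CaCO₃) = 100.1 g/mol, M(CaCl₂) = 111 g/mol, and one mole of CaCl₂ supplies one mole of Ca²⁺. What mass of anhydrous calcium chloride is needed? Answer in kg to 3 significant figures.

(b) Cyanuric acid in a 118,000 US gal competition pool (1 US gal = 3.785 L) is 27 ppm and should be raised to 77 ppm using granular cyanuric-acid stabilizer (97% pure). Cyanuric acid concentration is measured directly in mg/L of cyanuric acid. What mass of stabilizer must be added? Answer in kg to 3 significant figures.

(a) 240 kg; (b) 23.0 kg

(a) Volume: 1370 m³ = 1,370,000 L.
(a) Hardness to add: (243 − 85) = 158 mg/L as CaCO₃ × 1,370,000 L = 216,500 g as CaCO₃.
(a) Moles of Ca²⁺ (1 mol Ca²⁺ ≡ 1 mol CaCO₃): 216,500 / 100.1 g/mol = 2162 mol.
(a) Mass of CaCl₂: 2162 × 111 = 240,000 g.

(b) Volume: 118,000 US gal × 3.785 L/gal = 446,630 L.
(b) CYA to add: (77 − 27) = 50 mg/L × 446,630 L = 22,330 g cyanuric acid.
(b) At 97% purity: 22,330 / 0.97 = 23,020 g product.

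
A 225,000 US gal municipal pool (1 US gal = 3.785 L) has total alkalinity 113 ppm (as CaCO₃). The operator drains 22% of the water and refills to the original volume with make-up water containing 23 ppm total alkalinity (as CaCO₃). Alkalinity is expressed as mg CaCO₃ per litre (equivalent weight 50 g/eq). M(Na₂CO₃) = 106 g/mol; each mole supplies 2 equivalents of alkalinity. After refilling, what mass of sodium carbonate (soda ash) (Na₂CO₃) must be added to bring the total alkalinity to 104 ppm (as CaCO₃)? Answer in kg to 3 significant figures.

Volume: 225,000 US gal × 3.785 L/gal = 851,625 L.
After draining 22% and refilling: 113 × 0.78 + 23 × 0.22 = 93.2 ppm.
Deficit to target: 104 − 93.2 = 10.8 mg/L.
As CaCO₃: 10.8 mg/L × 851,625 L = 9198 g; ÷ 50 g/eq ÷ 2 = 91.98 mol Na₂CO₃.
Mass: 91.98 × 106 = 9749 g.

9.75 kg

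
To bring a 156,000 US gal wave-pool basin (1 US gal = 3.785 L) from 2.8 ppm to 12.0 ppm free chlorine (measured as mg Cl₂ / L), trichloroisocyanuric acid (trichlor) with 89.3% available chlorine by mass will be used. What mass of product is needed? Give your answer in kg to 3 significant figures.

6.08 kg

Volume: 156,000 US gal × 3.785 L/gal = 590,460 L.
Chlorine deficit: 12.0 − 2.8 = 9.2 ppm = 9.2 mg/L as Cl₂.
Cl₂ equivalent needed: 9.2 mg/L × 590,460 L = 5,432,000 mg = 5432 g.
Product at 89.3% available chlorine: 5432 / 0.893 = 6083 g.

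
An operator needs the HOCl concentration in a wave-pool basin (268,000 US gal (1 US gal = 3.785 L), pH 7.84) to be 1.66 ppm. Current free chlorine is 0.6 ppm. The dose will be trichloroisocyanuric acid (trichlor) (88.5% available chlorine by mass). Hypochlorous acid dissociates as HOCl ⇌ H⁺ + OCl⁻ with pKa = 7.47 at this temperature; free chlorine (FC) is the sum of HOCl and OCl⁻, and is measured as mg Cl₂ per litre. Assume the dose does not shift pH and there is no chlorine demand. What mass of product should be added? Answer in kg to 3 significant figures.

Volume: 268,000 US gal × 3.785 L/gal = 1,014,380 L.
[OCl⁻]/[HOCl] = 10^(pH − pKa) = 10^(7.84 − 7.47) = 2.344; fraction as HOCl = 1/(1 + 2.344) = 0.299.
Free chlorine required for 1.66 ppm HOCl: 1.66 / 0.299 = 5.551 ppm.
FC to add: 5.551 − 0.6 = 4.951 mg/L as Cl₂.
Cl₂ equivalent: 4.951 mg/L × 1,014,380 L = 5023 g.
Product at 88.5% available Cl: 5023 / 0.885 = 5675 g.

5.68 kg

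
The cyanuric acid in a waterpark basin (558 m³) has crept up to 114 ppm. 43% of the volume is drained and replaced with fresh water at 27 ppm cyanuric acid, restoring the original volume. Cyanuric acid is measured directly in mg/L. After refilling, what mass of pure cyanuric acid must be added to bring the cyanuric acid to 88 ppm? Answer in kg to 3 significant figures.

6.37 kg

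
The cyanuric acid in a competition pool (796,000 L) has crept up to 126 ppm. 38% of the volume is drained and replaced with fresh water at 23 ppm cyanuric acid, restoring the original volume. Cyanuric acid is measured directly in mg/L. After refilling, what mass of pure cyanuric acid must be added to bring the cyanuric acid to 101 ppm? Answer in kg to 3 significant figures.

11.3 kg

After draining 38% and refilling: 126 × 0.62 + 23 × 0.38 = 86.86 ppm.
Deficit to target: 101 − 86.86 = 14.14 mg/L.
Mass: 14.14 mg/L × 796,000 L = 11,260 g cyanuric acid.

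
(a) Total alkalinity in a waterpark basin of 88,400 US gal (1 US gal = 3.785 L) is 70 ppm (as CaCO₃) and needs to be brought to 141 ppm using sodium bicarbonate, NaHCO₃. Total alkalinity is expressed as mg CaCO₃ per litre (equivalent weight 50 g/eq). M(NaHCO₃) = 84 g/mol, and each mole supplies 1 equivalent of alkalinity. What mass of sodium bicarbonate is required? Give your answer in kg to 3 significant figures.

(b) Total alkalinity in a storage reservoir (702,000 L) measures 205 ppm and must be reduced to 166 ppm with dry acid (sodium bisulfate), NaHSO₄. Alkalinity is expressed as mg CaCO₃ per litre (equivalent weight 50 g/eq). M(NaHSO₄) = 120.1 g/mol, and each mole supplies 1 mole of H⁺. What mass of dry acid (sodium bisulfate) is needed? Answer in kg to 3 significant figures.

(a) Volume: 88,400 US gal × 3.785 L/gal = 334,594 L.
(a) Alkalinity to add: (141 − 70) = 71 mg/L as CaCO₃ × 334,594 L = 23,760 g as CaCO₃.
(a) Equivalents: 23,760 g ÷ 50 g/eq = 475.1 eq.
(a) NaHCO₃ supplies 1 eq per mole → 475.1 mol.
(a) Mass: 475.1 mol × 84 g/mol = 39,910 g.

(b) Alkalinity to neutralize: (205 − 166) = 39 mg/L as CaCO₃ × 702,000 L = 27,380 g as CaCO₃.
(b) Equivalents of H⁺ required: 27,380 ÷ 50 g/eq = 547.6 eq = 547.6 mol NaHSO₄.
(b) Mass of NaHSO₄: 547.6 × 120.1 = 65,760 g.

(a) 39.9 kg; (b) 65.8 kg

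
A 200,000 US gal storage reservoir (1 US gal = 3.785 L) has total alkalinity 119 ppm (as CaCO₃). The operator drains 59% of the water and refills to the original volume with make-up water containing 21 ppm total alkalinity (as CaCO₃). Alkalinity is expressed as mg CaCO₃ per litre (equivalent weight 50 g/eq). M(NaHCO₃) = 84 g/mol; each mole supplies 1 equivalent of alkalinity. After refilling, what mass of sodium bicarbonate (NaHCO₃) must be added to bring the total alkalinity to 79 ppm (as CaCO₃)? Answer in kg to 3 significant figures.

Volume: 200,000 US gal × 3.785 L/gal = 757,000 L.
After draining 59% and refilling: 119 × 0.41 + 21 × 0.59 = 61.18 ppm.
Deficit to target: 79 − 61.18 = 17.82 mg/L.
As CaCO₃: 17.82 mg/L × 757,000 L = 13,490 g; ÷ 50 g/eq ÷ 1 = 269.8 mol NaHCO₃.
Mass: 269.8 × 84 = 22,660 g.

22.7 kg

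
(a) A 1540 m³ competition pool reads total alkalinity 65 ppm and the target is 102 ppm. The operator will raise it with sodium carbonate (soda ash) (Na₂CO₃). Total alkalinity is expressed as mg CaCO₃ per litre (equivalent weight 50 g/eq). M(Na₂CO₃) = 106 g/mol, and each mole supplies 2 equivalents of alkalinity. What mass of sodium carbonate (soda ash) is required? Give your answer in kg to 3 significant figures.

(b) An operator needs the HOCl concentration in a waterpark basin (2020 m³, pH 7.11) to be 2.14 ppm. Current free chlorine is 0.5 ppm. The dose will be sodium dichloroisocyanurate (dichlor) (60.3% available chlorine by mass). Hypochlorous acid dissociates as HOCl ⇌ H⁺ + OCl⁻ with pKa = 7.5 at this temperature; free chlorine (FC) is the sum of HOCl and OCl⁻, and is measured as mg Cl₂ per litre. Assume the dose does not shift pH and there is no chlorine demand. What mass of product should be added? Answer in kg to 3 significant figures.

(a) Volume: 1540 m³ = 1,540,000 L.
(a) Alkalinity to add: (102 − 65) = 37 mg/L as CaCO₃ × 1,540,000 L = 56,980 g as CaCO₃.
(a) Equivalents: 56,980 g ÷ 50 g/eq = 1140 eq.
(a) Each mole of Na₂CO₃ supplies 2 eq, so 1140 / 2 = 569.8 mol.
(a) Mass: 569.8 mol × 106 g/mol = 60,400 g.

(b) Volume: 2020 m³ = 2,020,000 L.
(b) [OCl⁻]/[HOCl] = 10^(pH − pKa) = 10^(7.11 − 7.5) = 0.4074; fraction as HOCl = 1/(1 + 0.4074) = 0.7105.
(b) Free chlorine required for 2.14 ppm HOCl: 2.14 / 0.7105 = 3.012 ppm.
(b) FC to add: 3.012 − 0.5 = 2.512 mg/L as Cl₂.
(b) Cl₂ equivalent: 2.512 mg/L × 2,020,000 L = 5074 g.
(b) Product at 60.3% available Cl: 5074 / 0.603 = 8414 g.

(a) 60.4 kg; (b) 8.41 kg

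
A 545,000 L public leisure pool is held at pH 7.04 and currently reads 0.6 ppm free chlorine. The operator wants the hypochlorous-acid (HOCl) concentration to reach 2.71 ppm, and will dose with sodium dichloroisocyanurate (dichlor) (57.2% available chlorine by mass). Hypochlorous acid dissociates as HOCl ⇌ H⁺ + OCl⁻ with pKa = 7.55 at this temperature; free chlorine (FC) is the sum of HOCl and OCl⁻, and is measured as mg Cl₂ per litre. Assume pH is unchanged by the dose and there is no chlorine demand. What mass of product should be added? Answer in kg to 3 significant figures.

2.81 kg

[OCl⁻]/[HOCl] = 10^(pH − pKa) = 10^(7.04 − 7.55) = 0.309; fraction as HOCl = 1/(1 + 0.309) = 0.7639.
Free chlorine required for 2.71 ppm HOCl: 2.71 / 0.7639 = 3.547 ppm.
FC to add: 3.547 − 0.6 = 2.947 mg/L as Cl₂.
Cl₂ equivalent: 2.947 mg/L × 545,000 L = 1606 g.
Product at 57.2% available Cl: 1606 / 0.572 = 2808 g.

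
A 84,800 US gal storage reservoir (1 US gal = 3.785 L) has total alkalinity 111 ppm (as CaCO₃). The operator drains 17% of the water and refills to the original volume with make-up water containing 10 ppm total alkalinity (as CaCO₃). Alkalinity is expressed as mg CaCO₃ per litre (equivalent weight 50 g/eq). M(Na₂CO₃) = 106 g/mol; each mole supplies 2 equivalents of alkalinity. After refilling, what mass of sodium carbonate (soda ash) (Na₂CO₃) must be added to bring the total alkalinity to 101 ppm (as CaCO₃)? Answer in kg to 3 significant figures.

Volume: 84,800 US gal × 3.785 L/gal = 320,968 L.
After draining 17% and refilling: 111 × 0.83 + 10 × 0.17 = 93.83 ppm.
Deficit to target: 101 − 93.83 = 7.17 mg/L.
As CaCO₃: 7.17 mg/L × 320,968 L = 2301 g; ÷ 50 g/eq ÷ 2 = 23.01 mol Na₂CO₃.
Mass: 23.01 × 106 = 2439 g.

2.44 kg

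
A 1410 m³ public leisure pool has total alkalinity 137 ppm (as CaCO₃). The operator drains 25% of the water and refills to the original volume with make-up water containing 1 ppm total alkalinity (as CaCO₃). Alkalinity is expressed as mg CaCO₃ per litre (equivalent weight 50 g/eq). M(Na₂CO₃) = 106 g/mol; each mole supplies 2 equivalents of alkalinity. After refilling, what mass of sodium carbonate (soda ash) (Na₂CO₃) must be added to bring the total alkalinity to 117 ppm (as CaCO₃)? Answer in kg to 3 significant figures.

20.9 kg

Volume: 1410 m³ = 1,410,000 L.
After draining 25% and refilling: 137 × 0.75 + 1 × 0.25 = 103 ppm.
Deficit to target: 117 − 103 = 14 mg/L.
As CaCO₃: 14 mg/L × 1,410,000 L = 19,740 g; ÷ 50 g/eq ÷ 2 = 197.4 mol Na₂CO₃.
Mass: 197.4 × 106 = 20,920 g.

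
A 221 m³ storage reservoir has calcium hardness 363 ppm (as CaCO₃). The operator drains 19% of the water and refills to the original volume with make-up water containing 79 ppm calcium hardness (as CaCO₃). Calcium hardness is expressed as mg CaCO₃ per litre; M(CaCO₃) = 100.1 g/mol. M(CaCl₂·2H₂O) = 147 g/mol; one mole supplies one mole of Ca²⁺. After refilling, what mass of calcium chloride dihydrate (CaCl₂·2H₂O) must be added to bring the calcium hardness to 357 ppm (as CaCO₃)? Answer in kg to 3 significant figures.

Volume: 221 m³ = 221,000 L.
After draining 19% and refilling: 363 × 0.81 + 79 × 0.19 = 309.04 ppm.
Deficit to target: 357 − 309.04 = 47.96 mg/L.
As CaCO₃: 47.96 mg/L × 221,000 L = 10,600 g; ÷ 100.1 = 105.9 mol Ca²⁺.
Mass: 105.9 × 147 = 15,570 g.

15.6 kg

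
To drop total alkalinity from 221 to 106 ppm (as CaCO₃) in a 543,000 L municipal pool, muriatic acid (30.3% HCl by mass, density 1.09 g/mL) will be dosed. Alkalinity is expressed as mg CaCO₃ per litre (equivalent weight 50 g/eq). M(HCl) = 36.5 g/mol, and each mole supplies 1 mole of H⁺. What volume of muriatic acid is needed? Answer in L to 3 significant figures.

138 L

Alkalinity to neutralize: (221 − 106) = 115 mg/L as CaCO₃ × 543,000 L = 62,440 g as CaCO₃.
Equivalents of H⁺ required: 62,440 ÷ 50 g/eq = 1249 eq = 1249 mol HCl.
Mass of HCl: 1249 × 36.5 = 45,580 g.
Mass of 30.3% solution: 45,580 / 0.303 = 150,400 g.
Volume: 150,400 g ÷ 1.09 g/mL = 138,000 mL.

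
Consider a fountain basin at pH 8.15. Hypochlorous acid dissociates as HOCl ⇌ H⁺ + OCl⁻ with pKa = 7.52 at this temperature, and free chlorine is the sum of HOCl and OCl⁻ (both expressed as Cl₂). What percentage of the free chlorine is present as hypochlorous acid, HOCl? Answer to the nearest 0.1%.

19.0%

[OCl⁻]/[HOCl] = 10^(pH − pKa) = 10^(8.15 − 7.52) = 10^0.63 = 4.266.
Fraction as HOCl = 1 / (1 + 4.266) = 0.1899.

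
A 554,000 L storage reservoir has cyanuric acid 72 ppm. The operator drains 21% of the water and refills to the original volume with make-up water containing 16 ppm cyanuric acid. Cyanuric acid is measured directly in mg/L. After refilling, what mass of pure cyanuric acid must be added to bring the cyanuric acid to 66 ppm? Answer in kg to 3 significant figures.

3.19 kg

After draining 21% and refilling: 72 × 0.79 + 16 × 0.21 = 60.24 ppm.
Deficit to target: 66 − 60.24 = 5.76 mg/L.
Mass: 5.76 mg/L × 554,000 L = 3191 g cyanuric acid.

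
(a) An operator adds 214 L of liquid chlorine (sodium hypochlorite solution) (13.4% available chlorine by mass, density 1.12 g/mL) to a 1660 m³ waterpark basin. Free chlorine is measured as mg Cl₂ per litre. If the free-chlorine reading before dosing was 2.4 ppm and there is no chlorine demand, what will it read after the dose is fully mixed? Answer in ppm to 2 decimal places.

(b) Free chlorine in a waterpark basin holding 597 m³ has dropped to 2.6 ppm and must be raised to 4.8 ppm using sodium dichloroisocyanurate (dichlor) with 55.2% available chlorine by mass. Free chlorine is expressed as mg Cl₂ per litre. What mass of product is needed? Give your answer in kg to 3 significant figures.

(a) 21.75 ppm; (b) 2.38 kg

(a) Volume: 1660 m³ = 1,660,000 L.
(a) Mass of solution: 214 L × 1000 mL/L × 1.12 g/mL = 239,700 g.
(a) Available chlorine delivered: 239,700 g × 0.134 = 32,120 g as Cl₂.
(a) Concentration rise: 32,120 g / 1,660,000 L = 19.35 mg/L = 19.35 ppm.
(a) Final FC: 2.4 + 19.35 = 21.75 ppm.

(b) Volume: 597 m³ = 597,000 L.
(b) Chlorine deficit: 4.8 − 2.6 = 2.2 ppm = 2.2 mg/L as Cl₂.
(b) Cl₂ equivalent needed: 2.2 mg/L × 597,000 L = 1,313,000 mg = 1313 g.
(b) Product at 55.2% available chlorine: 1313 / 0.552 = 2379 g.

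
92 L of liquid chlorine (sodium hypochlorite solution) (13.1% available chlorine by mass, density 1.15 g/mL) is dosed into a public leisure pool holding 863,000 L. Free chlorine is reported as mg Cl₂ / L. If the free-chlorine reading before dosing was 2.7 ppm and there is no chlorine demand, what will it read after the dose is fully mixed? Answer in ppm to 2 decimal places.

18.76 ppm

Mass of solution: 92 L × 1000 mL/L × 1.15 g/mL = 105,800 g.
Available chlorine delivered: 105,800 g × 0.131 = 13,860 g as Cl₂.
Concentration rise: 13,860 g / 863,000 L = 16.06 mg/L = 16.06 ppm.
Final FC: 2.7 + 16.06 = 18.76 ppm.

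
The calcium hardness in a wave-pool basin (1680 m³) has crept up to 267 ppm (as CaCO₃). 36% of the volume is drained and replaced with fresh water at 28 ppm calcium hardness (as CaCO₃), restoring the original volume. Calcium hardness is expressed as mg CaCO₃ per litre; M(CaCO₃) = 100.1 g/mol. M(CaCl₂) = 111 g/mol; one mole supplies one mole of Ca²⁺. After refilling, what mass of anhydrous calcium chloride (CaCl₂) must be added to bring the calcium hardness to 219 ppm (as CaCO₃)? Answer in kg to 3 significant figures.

70.9 kg

Volume: 1680 m³ = 1,680,000 L.
After draining 36% and refilling: 267 × 0.64 + 28 × 0.36 = 180.96 ppm.
Deficit to target: 219 − 180.96 = 38.04 mg/L.
As CaCO₃: 38.04 mg/L × 1,680,000 L = 63,910 g; ÷ 100.1 = 638.4 mol Ca²⁺.
Mass: 638.4 × 111 = 70,870 g.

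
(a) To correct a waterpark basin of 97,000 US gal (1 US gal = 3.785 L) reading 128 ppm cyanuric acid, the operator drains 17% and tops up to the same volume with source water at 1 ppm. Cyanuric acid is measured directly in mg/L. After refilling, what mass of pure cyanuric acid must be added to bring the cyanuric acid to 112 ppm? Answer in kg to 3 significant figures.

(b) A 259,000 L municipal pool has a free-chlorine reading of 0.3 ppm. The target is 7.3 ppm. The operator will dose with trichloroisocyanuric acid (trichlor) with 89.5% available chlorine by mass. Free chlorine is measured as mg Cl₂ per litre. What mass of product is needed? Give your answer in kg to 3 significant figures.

(a) Volume: 97,000 US gal × 3.785 L/gal = 367,145 L.
(a) After draining 17% and refilling: 128 × 0.83 + 1 × 0.17 = 106.41 ppm.
(a) Deficit to target: 112 − 106.41 = 5.59 mg/L.
(a) Mass: 5.59 mg/L × 367,145 L = 2052 g cyanuric acid.

(b) Chlorine deficit: 7.3 − 0.3 = 7 ppm = 7 mg/L as Cl₂.
(b) Cl₂ equivalent needed: 7 mg/L × 259,000 L = 1,813,000 mg = 1813 g.
(b) Product at 89.5% available chlorine: 1813 / 0.895 = 2026 g.

(a) 2.05 kg; (b) 2.03 kg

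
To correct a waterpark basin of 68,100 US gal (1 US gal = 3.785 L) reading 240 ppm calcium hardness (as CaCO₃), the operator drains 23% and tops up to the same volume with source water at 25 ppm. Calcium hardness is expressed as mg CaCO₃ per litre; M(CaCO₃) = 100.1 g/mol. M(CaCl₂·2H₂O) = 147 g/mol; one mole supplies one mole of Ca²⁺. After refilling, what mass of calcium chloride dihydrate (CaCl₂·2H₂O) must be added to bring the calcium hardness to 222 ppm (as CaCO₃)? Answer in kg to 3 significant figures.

Volume: 68,100 US gal × 3.785 L/gal = 257,758 L.
After draining 23% and refilling: 240 × 0.77 + 25 × 0.23 = 190.55 ppm.
Deficit to target: 222 − 190.55 = 31.45 mg/L.
As CaCO₃: 31.45 mg/L × 257,758 L = 8107 g; ÷ 100.1 = 80.98 mol Ca²⁺.
Mass: 80.98 × 147 = 11,900 g.

11.9 kg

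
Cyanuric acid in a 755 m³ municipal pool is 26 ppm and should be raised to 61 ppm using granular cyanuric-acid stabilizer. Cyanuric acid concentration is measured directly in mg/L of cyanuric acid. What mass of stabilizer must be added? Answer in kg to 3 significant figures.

26.4 kg

Volume: 755 m³ = 755,000 L.
CYA to add: (61 − 26) = 35 mg/L × 755,000 L = 26,420 g cyanuric acid.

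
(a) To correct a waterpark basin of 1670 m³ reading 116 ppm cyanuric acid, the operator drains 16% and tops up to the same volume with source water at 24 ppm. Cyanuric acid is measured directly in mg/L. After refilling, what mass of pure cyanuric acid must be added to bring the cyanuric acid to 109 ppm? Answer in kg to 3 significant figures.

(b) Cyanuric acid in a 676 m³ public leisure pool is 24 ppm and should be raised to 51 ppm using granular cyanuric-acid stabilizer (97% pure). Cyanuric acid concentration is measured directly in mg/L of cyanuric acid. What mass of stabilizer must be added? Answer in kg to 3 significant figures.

(a) 12.9 kg; (b) 18.8 kg

(a) Volume: 1670 m³ = 1,670,000 L.
(a) After draining 16% and refilling: 116 × 0.84 + 24 × 0.16 = 101.28 ppm.
(a) Deficit to target: 109 − 101.28 = 7.72 mg/L.
(a) Mass: 7.72 mg/L × 1,670,000 L = 12,890 g cyanuric acid.

(b) Volume: 676 m³ = 676,000 L.
(b) CYA to add: (51 − 24) = 27 mg/L × 676,000 L = 18,250 g cyanuric acid.
(b) At 97% purity: 18,250 / 0.97 = 18,820 g product.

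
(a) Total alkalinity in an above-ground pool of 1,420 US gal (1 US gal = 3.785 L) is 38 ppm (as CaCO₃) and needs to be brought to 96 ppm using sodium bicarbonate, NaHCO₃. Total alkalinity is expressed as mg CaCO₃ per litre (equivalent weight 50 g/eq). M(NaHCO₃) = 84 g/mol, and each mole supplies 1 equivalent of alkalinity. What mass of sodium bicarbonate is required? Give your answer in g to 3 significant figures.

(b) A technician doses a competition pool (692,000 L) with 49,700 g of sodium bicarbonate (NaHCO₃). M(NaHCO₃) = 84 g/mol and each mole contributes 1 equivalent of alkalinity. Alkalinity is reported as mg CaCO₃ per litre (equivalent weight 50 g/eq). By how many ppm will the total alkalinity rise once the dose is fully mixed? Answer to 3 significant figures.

(a) 524 g; (b) 42.8 ppm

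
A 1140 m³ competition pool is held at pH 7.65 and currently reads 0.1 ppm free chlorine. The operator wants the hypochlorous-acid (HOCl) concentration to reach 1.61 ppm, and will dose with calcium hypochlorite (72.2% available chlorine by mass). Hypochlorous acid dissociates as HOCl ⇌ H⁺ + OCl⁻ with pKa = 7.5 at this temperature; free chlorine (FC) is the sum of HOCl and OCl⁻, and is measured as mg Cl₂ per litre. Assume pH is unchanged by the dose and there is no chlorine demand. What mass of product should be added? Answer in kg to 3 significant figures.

Volume: 1140 m³ = 1,140,000 L.
[OCl⁻]/[HOCl] = 10^(pH − pKa) = 10^(7.65 − 7.5) = 1.413; fraction as HOCl = 1/(1 + 1.413) = 0.4145.
Free chlorine required for 1.61 ppm HOCl: 1.61 / 0.4145 = 3.884 ppm.
FC to add: 3.884 − 0.1 = 3.784 mg/L as Cl₂.
Cl₂ equivalent: 3.784 mg/L × 1,140,000 L = 4314 g.
Product at 72.2% available Cl: 4314 / 0.722 = 5975 g.

5.98 kg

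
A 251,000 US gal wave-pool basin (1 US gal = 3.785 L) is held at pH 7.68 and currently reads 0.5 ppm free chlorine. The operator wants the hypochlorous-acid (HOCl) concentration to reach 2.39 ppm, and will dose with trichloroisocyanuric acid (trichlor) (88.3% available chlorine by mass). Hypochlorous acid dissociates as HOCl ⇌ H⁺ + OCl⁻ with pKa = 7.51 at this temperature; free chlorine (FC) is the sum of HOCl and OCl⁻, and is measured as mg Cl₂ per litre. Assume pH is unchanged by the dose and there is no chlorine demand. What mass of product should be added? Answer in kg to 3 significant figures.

Volume: 251,000 US gal × 3.785 L/gal = 950,035 L.
[OCl⁻]/[HOCl] = 10^(pH − pKa) = 10^(7.68 − 7.51) = 1.479; fraction as HOCl = 1/(1 + 1.479) = 0.4034.
Free chlorine required for 2.39 ppm HOCl: 2.39 / 0.4034 = 5.925 ppm.
FC to add: 5.925 − 0.5 = 5.425 mg/L as Cl₂.
Cl₂ equivalent: 5.425 mg/L × 950,035 L = 5154 g.
Product at 88.3% available Cl: 5154 / 0.883 = 5837 g.

5.84 kg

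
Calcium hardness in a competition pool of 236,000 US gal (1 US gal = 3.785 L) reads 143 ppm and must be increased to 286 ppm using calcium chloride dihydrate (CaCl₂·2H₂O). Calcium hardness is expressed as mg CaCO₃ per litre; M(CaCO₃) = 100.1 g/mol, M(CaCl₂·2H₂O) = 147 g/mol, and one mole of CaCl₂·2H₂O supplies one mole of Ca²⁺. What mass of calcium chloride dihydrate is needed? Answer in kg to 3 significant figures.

188 kg

Volume: 236,000 US gal × 3.785 L/gal = 893,260 L.
Hardness to add: (286 − 143) = 143 mg/L as CaCO₃ × 893,260 L = 127,700 g as CaCO₃.
Moles of Ca²⁺ (1 mol Ca²⁺ ≡ 1 mol CaCO₃): 127,700 / 100.1 g/mol = 1276 mol.
Mass of CaCl₂·2H₂O: 1276 × 147 = 187,600 g.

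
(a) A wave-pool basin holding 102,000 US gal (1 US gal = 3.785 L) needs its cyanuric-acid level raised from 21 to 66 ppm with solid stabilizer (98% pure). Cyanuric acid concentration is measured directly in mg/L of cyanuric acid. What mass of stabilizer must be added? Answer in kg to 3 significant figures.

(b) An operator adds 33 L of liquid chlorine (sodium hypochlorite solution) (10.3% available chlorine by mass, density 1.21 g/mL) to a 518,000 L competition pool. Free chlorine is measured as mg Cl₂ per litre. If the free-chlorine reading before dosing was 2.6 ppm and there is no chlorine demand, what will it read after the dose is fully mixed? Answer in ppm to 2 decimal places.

(a) Volume: 102,000 US gal × 3.785 L/gal = 386,070 L.
(a) CYA to add: (66 − 21) = 45 mg/L × 386,070 L = 17,370 g cyanuric acid.
(a) At 98% purity: 17,370 / 0.98 = 17,730 g product.

(b) Mass of solution: 33 L × 1000 mL/L × 1.21 g/mL = 39,930 g.
(b) Available chlorine delivered: 39,930 g × 0.103 = 4113 g as Cl₂.
(b) Concentration rise: 4113 g / 518,000 L = 7.94 mg/L = 7.94 ppm.
(b) Final FC: 2.6 + 7.94 = 10.54 ppm.

(a) 17.7 kg; (b) 10.54 ppm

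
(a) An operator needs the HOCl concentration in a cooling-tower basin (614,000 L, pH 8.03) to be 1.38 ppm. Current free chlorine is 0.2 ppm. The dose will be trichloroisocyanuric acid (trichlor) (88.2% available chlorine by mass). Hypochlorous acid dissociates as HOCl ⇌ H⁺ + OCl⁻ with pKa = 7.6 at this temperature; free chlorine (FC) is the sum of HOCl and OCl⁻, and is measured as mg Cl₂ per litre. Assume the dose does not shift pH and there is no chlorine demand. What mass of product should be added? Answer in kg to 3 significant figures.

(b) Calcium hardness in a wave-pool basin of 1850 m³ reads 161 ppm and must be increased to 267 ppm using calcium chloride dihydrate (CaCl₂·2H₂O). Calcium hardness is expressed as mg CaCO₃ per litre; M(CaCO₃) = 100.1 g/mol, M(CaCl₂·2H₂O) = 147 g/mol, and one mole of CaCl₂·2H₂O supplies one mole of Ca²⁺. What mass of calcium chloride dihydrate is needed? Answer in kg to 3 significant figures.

(a) 3.41 kg; (b) 288 kg

(a) [OCl⁻]/[HOCl] = 10^(pH − pKa) = 10^(8.03 − 7.6) = 2.692; fraction as HOCl = 1/(1 + 2.692) = 0.2709.
(a) Free chlorine required for 1.38 ppm HOCl: 1.38 / 0.2709 = 5.094 ppm.
(a) FC to add: 5.094 − 0.2 = 4.894 mg/L as Cl₂.
(a) Cl₂ equivalent: 4.894 mg/L × 614,000 L = 3005 g.
(a) Product at 88.2% available Cl: 3005 / 0.882 = 3407 g.

(b) Volume: 1850 m³ = 1,850,000 L.
(b) Hardness to add: (267 − 161) = 106 mg/L as CaCO₃ × 1,850,000 L = 196,100 g as CaCO₃.
(b) Moles of Ca²⁺ (1 mol Ca²⁺ ≡ 1 mol CaCO₃): 196,100 / 100.1 g/mol = 1959 mol.
(b) Mass of CaCl₂·2H₂O: 1959 × 147 = 288,000 g.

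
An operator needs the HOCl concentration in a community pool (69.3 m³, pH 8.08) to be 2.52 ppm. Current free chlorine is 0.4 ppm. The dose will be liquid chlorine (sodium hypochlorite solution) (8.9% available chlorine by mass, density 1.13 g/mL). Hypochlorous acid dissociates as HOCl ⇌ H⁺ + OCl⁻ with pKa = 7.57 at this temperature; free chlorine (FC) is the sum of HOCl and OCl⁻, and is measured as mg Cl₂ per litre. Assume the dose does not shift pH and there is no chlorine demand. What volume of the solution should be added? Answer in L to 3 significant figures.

Volume: 69.3 m³ = 69,300 L.
[OCl⁻]/[HOCl] = 10^(pH − pKa) = 10^(8.08 − 7.57) = 3.236; fraction as HOCl = 1/(1 + 3.236) = 0.2361.
Free chlorine required for 2.52 ppm HOCl: 2.52 / 0.2361 = 10.67 ppm.
FC to add: 10.67 − 0.4 = 10.27 mg/L as Cl₂.
Cl₂ equivalent: 10.27 mg/L × 69,300 L = 712 g.
Product at 8.9% available Cl: 712 / 0.089 = 8000 g.
Volume: 8000 g ÷ 1.13 g/mL = 7080 mL.

7.08 L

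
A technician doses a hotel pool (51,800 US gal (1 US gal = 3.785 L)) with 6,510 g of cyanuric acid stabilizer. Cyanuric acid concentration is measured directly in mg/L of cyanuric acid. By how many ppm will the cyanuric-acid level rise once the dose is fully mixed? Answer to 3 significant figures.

Volume: 51,800 US gal × 3.785 L/gal = 196,063 L.
Rise: 6,510 g / 196,063 L × 1000 = 33.2 mg/L.

33.2 ppm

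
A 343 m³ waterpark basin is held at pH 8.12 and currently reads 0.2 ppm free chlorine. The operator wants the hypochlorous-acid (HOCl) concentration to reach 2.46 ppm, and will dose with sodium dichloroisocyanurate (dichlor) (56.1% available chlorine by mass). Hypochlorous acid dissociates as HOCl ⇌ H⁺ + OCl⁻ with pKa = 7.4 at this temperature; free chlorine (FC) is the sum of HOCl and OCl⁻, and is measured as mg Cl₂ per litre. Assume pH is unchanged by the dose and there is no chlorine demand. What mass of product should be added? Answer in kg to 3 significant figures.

Volume: 343 m³ = 343,000 L.
[OCl⁻]/[HOCl] = 10^(pH − pKa) = 10^(8.12 − 7.4) = 5.248; fraction as HOCl = 1/(1 + 5.248) = 0.16.
Free chlorine required for 2.46 ppm HOCl: 2.46 / 0.16 = 15.37 ppm.
FC to add: 15.37 − 0.2 = 15.17 mg/L as Cl₂.
Cl₂ equivalent: 15.17 mg/L × 343,000 L = 5203 g.
Product at 56.1% available Cl: 5203 / 0.561 = 9275 g.

9.28 kg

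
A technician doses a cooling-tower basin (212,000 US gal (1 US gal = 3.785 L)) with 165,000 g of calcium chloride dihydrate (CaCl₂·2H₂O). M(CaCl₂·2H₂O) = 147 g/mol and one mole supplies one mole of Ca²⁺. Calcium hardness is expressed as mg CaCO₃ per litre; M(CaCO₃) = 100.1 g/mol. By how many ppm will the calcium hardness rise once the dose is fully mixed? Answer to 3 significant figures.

140 ppm

Volume: 212,000 US gal × 3.785 L/gal = 802,420 L.
Moles of Ca²⁺: 165,000 g ÷ 147 g/mol = 1122 mol.
As CaCO₃: 1122 mol × 100.1 g/mol = 112,400 g.
Rise: 112,400 g / 802,420 L × 1000 = 140 mg/L.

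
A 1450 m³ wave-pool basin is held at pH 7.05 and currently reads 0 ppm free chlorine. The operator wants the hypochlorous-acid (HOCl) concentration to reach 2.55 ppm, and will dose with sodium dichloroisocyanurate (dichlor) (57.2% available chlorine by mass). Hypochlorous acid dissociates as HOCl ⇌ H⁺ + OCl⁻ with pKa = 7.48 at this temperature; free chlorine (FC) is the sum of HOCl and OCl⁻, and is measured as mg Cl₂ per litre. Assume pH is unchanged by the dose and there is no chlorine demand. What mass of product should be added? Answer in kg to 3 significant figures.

Volume: 1450 m³ = 1,450,000 L.
[OCl⁻]/[HOCl] = 10^(pH − pKa) = 10^(7.05 − 7.48) = 0.3715; fraction as HOCl = 1/(1 + 0.3715) = 0.7291.
Free chlorine required for 2.55 ppm HOCl: 2.55 / 0.7291 = 3.497 ppm.
FC to add: 3.497 − 0 = 3.497 mg/L as Cl₂.
Cl₂ equivalent: 3.497 mg/L × 1,450,000 L = 5071 g.
Product at 57.2% available Cl: 5071 / 0.572 = 8866 g.

8.87 kg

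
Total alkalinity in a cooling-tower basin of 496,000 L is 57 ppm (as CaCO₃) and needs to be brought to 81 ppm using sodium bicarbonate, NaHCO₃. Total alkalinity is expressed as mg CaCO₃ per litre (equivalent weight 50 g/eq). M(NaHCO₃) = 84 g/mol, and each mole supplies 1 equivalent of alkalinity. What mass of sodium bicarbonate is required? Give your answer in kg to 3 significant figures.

20.0 kg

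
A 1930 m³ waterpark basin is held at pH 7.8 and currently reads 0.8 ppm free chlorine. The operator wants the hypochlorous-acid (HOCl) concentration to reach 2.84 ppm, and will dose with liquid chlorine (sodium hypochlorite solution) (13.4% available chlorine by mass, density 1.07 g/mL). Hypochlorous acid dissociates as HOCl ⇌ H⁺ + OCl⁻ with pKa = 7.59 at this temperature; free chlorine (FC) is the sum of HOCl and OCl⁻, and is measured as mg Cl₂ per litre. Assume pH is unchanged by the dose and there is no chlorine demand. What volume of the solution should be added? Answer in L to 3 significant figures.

Volume: 1930 m³ = 1,930,000 L.
[OCl⁻]/[HOCl] = 10^(pH − pKa) = 10^(7.8 − 7.59) = 1.622; fraction as HOCl = 1/(1 + 1.622) = 0.3814.
Free chlorine required for 2.84 ppm HOCl: 2.84 / 0.3814 = 7.446 ppm.
FC to add: 7.446 − 0.8 = 6.646 mg/L as Cl₂.
Cl₂ equivalent: 6.646 mg/L × 1,930,000 L = 12,830 g.
Product at 13.4% available Cl: 12,830 / 0.134 = 95,720 g.
Volume: 95,720 g ÷ 1.07 g/mL = 89,460 mL.

89.5 L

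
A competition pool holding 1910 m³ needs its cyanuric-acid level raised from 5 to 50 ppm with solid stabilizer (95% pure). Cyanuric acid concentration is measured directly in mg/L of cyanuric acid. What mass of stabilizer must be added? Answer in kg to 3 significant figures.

90.5 kg

Volume: 1910 m³ = 1,910,000 L.
CYA to add: (50 − 5) = 45 mg/L × 1,910,000 L = 85,950 g cyanuric acid.
At 95% purity: 85,950 / 0.95 = 90,470 g product.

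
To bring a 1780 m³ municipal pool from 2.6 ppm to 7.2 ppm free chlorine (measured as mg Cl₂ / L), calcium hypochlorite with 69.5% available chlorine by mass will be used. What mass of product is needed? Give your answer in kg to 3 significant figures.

11.8 kg

Volume: 1780 m³ = 1,780,000 L.
Chlorine deficit: 7.2 − 2.6 = 4.6 ppm = 4.6 mg/L as Cl₂.
Cl₂ equivalent needed: 4.6 mg/L × 1,780,000 L = 8,188,000 mg = 8188 g.
Product at 69.5% available chlorine: 8188 / 0.695 = 11,780 g.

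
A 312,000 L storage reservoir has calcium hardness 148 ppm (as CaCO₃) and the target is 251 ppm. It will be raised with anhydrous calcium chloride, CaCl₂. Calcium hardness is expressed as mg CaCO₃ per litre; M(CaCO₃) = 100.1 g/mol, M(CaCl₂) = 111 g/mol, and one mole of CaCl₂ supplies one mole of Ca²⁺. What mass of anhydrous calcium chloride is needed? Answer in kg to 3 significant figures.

35.6 kg

Hardness to add: (251 − 148) = 103 mg/L as CaCO₃ × 312,000 L = 32,140 g as CaCO₃.
Moles of Ca²⁺ (1 mol Ca²⁺ ≡ 1 mol CaCO₃): 32,140 / 100.1 g/mol = 321 mol.
Mass of CaCl₂: 321 × 111 = 35,640 g.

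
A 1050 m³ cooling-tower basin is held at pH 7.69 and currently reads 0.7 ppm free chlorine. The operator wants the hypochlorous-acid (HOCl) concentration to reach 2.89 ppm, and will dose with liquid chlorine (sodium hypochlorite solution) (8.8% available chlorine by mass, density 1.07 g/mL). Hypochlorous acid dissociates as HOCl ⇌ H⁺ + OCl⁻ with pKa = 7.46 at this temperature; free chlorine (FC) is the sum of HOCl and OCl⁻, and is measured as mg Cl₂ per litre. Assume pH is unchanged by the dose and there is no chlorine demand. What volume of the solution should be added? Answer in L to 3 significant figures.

Volume: 1050 m³ = 1,050,000 L.
[OCl⁻]/[HOCl] = 10^(pH − pKa) = 10^(7.69 − 7.46) = 1.698; fraction as HOCl = 1/(1 + 1.698) = 0.3706.
Free chlorine required for 2.89 ppm HOCl: 2.89 / 0.3706 = 7.798 ppm.
FC to add: 7.798 − 0.7 = 7.098 mg/L as Cl₂.
Cl₂ equivalent: 7.098 mg/L × 1,050,000 L = 7453 g.
Product at 8.8% available Cl: 7453 / 0.088 = 84,690 g.
Volume: 84,690 g ÷ 1.07 g/mL = 79,150 mL.

79.2 L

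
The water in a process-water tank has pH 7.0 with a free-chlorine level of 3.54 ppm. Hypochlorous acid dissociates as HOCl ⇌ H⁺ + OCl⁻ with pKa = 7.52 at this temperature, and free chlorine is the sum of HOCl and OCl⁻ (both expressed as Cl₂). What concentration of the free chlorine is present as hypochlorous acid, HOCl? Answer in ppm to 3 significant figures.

[OCl⁻]/[HOCl] = 10^(pH − pKa) = 10^(7.0 − 7.52) = 10^-0.52 = 0.302.
Fraction as HOCl = 1 / (1 + 0.302) = 0.7681.
HOCl = 0.7681 × 3.54 ppm = 2.719 ppm.

2.72 ppm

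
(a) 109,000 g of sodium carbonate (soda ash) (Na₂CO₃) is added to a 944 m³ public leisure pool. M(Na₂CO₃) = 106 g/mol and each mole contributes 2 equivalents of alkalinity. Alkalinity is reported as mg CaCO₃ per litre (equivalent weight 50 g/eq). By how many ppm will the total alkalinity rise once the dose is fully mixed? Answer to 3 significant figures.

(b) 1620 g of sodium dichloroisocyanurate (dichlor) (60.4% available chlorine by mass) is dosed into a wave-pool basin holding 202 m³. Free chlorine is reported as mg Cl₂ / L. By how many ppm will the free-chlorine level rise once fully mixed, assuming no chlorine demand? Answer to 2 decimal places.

(a) 109 ppm; (b) 4.84 ppm

(a) Volume: 944 m³ = 944,000 L.
(a) Moles of Na₂CO₃: 109,000 g ÷ 106 g/mol = 1028 mol → 2057 eq of alkalinity.
(a) As CaCO₃: 2057 eq × 50 g/eq = 102,800 g.
(a) Rise: 102,800 g / 944,000 L × 1000 = 108.9 mg/L.

(b) Volume: 202 m³ = 202,000 L.
(b) Available chlorine delivered: 1620 g × 0.604 = 978.5 g as Cl₂.
(b) Concentration rise: 978.5 g / 202,000 L = 4.844 mg/L = 4.84 ppm.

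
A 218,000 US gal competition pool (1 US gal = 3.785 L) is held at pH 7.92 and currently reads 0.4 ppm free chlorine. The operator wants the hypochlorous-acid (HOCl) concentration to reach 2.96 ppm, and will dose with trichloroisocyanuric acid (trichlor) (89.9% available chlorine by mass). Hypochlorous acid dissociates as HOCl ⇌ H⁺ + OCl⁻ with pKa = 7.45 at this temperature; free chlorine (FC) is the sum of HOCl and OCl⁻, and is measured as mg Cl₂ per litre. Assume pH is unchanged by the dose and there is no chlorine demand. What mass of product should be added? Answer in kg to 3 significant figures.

Volume: 218,000 US gal × 3.785 L/gal = 825,130 L.
[OCl⁻]/[HOCl] = 10^(pH − pKa) = 10^(7.92 − 7.45) = 2.951; fraction as HOCl = 1/(1 + 2.951) = 0.2531.
Free chlorine required for 2.96 ppm HOCl: 2.96 / 0.2531 = 11.7 ppm.
FC to add: 11.7 − 0.4 = 11.3 mg/L as Cl₂.
Cl₂ equivalent: 11.3 mg/L × 825,130 L = 9320 g.
Product at 89.9% available Cl: 9320 / 0.899 = 10,370 g.

10.4 kg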